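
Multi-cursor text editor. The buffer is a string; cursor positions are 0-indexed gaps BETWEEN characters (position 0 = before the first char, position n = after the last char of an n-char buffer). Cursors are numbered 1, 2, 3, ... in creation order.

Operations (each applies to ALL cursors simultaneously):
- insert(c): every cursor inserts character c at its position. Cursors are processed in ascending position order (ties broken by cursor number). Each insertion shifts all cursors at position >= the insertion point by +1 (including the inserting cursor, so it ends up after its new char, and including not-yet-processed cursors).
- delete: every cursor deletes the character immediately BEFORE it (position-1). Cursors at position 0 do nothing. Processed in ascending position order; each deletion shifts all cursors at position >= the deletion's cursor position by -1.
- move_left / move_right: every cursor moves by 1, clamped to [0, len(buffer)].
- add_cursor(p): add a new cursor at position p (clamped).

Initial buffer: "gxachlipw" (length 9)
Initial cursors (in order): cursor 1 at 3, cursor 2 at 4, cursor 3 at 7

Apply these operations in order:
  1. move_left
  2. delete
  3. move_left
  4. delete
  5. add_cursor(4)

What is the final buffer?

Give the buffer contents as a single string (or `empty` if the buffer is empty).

After op 1 (move_left): buffer="gxachlipw" (len 9), cursors c1@2 c2@3 c3@6, authorship .........
After op 2 (delete): buffer="gchipw" (len 6), cursors c1@1 c2@1 c3@3, authorship ......
After op 3 (move_left): buffer="gchipw" (len 6), cursors c1@0 c2@0 c3@2, authorship ......
After op 4 (delete): buffer="ghipw" (len 5), cursors c1@0 c2@0 c3@1, authorship .....
After op 5 (add_cursor(4)): buffer="ghipw" (len 5), cursors c1@0 c2@0 c3@1 c4@4, authorship .....

Answer: ghipw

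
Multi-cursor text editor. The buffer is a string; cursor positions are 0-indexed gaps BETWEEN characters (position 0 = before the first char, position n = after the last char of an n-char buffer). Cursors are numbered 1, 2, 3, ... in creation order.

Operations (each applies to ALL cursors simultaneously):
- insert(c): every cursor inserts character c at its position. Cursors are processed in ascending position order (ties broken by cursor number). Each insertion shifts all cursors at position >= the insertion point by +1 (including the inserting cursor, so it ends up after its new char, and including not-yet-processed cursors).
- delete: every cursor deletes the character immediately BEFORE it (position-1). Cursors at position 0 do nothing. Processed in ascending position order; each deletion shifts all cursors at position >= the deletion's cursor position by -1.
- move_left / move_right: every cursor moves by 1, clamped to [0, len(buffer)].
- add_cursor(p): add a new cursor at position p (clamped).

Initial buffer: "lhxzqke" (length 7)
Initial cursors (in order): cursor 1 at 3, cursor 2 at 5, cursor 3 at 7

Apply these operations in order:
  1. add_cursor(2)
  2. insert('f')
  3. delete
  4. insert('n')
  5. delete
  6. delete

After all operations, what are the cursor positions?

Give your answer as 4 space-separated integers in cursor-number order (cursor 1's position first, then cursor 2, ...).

Answer: 1 2 3 1

Derivation:
After op 1 (add_cursor(2)): buffer="lhxzqke" (len 7), cursors c4@2 c1@3 c2@5 c3@7, authorship .......
After op 2 (insert('f')): buffer="lhfxfzqfkef" (len 11), cursors c4@3 c1@5 c2@8 c3@11, authorship ..4.1..2..3
After op 3 (delete): buffer="lhxzqke" (len 7), cursors c4@2 c1@3 c2@5 c3@7, authorship .......
After op 4 (insert('n')): buffer="lhnxnzqnken" (len 11), cursors c4@3 c1@5 c2@8 c3@11, authorship ..4.1..2..3
After op 5 (delete): buffer="lhxzqke" (len 7), cursors c4@2 c1@3 c2@5 c3@7, authorship .......
After op 6 (delete): buffer="lzk" (len 3), cursors c1@1 c4@1 c2@2 c3@3, authorship ...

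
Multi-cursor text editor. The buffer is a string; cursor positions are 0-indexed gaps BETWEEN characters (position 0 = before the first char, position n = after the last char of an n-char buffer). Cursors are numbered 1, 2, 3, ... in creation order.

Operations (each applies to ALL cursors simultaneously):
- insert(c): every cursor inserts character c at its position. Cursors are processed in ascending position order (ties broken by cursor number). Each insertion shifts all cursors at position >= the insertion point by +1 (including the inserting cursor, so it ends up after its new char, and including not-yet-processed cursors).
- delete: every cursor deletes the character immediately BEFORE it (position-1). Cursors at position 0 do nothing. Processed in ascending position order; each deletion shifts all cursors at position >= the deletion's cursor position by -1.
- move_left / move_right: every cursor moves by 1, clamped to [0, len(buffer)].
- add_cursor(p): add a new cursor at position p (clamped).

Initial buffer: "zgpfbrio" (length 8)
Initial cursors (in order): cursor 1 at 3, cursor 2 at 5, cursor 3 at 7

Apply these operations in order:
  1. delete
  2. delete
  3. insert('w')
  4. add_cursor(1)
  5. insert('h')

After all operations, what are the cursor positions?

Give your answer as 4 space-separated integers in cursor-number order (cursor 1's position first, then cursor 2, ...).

Answer: 8 8 8 2

Derivation:
After op 1 (delete): buffer="zgfro" (len 5), cursors c1@2 c2@3 c3@4, authorship .....
After op 2 (delete): buffer="zo" (len 2), cursors c1@1 c2@1 c3@1, authorship ..
After op 3 (insert('w')): buffer="zwwwo" (len 5), cursors c1@4 c2@4 c3@4, authorship .123.
After op 4 (add_cursor(1)): buffer="zwwwo" (len 5), cursors c4@1 c1@4 c2@4 c3@4, authorship .123.
After op 5 (insert('h')): buffer="zhwwwhhho" (len 9), cursors c4@2 c1@8 c2@8 c3@8, authorship .4123123.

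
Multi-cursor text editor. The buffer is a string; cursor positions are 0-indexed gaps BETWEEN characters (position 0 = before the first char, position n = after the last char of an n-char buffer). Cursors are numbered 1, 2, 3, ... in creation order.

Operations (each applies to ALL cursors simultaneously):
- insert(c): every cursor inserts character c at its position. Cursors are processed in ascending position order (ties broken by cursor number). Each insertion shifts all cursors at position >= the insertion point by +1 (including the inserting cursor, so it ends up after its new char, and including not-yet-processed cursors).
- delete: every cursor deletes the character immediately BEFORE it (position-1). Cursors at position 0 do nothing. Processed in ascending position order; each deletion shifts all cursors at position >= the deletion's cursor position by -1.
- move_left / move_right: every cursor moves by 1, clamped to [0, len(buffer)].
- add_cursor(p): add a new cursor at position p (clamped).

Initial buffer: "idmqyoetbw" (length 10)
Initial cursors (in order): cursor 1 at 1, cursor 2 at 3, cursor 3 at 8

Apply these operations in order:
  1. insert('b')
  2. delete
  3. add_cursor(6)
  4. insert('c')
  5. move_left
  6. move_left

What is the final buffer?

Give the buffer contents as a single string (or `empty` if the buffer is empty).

After op 1 (insert('b')): buffer="ibdmbqyoetbbw" (len 13), cursors c1@2 c2@5 c3@11, authorship .1..2.....3..
After op 2 (delete): buffer="idmqyoetbw" (len 10), cursors c1@1 c2@3 c3@8, authorship ..........
After op 3 (add_cursor(6)): buffer="idmqyoetbw" (len 10), cursors c1@1 c2@3 c4@6 c3@8, authorship ..........
After op 4 (insert('c')): buffer="icdmcqyocetcbw" (len 14), cursors c1@2 c2@5 c4@9 c3@12, authorship .1..2...4..3..
After op 5 (move_left): buffer="icdmcqyocetcbw" (len 14), cursors c1@1 c2@4 c4@8 c3@11, authorship .1..2...4..3..
After op 6 (move_left): buffer="icdmcqyocetcbw" (len 14), cursors c1@0 c2@3 c4@7 c3@10, authorship .1..2...4..3..

Answer: icdmcqyocetcbw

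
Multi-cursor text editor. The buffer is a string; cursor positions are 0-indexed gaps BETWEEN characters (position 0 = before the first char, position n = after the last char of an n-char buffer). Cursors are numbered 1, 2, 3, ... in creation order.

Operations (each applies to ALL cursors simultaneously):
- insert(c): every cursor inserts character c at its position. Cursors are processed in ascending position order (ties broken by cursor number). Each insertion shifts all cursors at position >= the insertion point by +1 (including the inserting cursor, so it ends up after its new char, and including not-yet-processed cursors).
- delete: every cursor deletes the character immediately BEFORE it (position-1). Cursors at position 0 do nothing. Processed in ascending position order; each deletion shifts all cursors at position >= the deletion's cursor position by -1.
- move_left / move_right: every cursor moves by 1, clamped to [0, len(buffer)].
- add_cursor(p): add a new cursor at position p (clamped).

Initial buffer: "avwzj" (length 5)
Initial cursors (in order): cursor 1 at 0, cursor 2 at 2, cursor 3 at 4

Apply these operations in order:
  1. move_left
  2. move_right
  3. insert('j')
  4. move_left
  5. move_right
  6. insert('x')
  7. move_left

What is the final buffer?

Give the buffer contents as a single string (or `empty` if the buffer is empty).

After op 1 (move_left): buffer="avwzj" (len 5), cursors c1@0 c2@1 c3@3, authorship .....
After op 2 (move_right): buffer="avwzj" (len 5), cursors c1@1 c2@2 c3@4, authorship .....
After op 3 (insert('j')): buffer="ajvjwzjj" (len 8), cursors c1@2 c2@4 c3@7, authorship .1.2..3.
After op 4 (move_left): buffer="ajvjwzjj" (len 8), cursors c1@1 c2@3 c3@6, authorship .1.2..3.
After op 5 (move_right): buffer="ajvjwzjj" (len 8), cursors c1@2 c2@4 c3@7, authorship .1.2..3.
After op 6 (insert('x')): buffer="ajxvjxwzjxj" (len 11), cursors c1@3 c2@6 c3@10, authorship .11.22..33.
After op 7 (move_left): buffer="ajxvjxwzjxj" (len 11), cursors c1@2 c2@5 c3@9, authorship .11.22..33.

Answer: ajxvjxwzjxj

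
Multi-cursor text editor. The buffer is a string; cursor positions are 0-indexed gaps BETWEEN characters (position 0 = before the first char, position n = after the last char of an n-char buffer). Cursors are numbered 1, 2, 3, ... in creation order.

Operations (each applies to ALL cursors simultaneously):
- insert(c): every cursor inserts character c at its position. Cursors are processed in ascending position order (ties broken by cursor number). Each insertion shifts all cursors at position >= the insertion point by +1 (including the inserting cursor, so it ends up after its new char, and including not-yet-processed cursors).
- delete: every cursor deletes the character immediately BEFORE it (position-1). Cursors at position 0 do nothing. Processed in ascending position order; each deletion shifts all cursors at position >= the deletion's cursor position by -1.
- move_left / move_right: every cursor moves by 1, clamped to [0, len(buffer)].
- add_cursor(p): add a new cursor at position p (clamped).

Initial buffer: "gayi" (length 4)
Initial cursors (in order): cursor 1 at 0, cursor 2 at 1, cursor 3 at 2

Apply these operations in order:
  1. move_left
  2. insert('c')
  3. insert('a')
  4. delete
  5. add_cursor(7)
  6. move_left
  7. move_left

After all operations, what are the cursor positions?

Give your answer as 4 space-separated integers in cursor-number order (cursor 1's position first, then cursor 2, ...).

After op 1 (move_left): buffer="gayi" (len 4), cursors c1@0 c2@0 c3@1, authorship ....
After op 2 (insert('c')): buffer="ccgcayi" (len 7), cursors c1@2 c2@2 c3@4, authorship 12.3...
After op 3 (insert('a')): buffer="ccaagcaayi" (len 10), cursors c1@4 c2@4 c3@7, authorship 1212.33...
After op 4 (delete): buffer="ccgcayi" (len 7), cursors c1@2 c2@2 c3@4, authorship 12.3...
After op 5 (add_cursor(7)): buffer="ccgcayi" (len 7), cursors c1@2 c2@2 c3@4 c4@7, authorship 12.3...
After op 6 (move_left): buffer="ccgcayi" (len 7), cursors c1@1 c2@1 c3@3 c4@6, authorship 12.3...
After op 7 (move_left): buffer="ccgcayi" (len 7), cursors c1@0 c2@0 c3@2 c4@5, authorship 12.3...

Answer: 0 0 2 5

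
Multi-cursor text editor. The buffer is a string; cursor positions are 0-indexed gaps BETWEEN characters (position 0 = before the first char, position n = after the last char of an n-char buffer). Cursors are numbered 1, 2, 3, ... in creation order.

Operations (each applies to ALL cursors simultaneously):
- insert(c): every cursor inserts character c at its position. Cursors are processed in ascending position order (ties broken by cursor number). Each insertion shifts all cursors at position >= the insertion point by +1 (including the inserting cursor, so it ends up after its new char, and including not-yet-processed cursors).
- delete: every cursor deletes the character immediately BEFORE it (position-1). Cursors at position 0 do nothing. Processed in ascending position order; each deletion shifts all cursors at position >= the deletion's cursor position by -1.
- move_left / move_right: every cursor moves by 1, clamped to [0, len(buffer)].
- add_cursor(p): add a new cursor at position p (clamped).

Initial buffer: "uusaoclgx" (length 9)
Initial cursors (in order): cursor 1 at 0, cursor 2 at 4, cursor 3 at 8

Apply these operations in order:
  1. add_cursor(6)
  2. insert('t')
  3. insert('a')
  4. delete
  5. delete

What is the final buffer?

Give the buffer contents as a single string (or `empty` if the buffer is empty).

After op 1 (add_cursor(6)): buffer="uusaoclgx" (len 9), cursors c1@0 c2@4 c4@6 c3@8, authorship .........
After op 2 (insert('t')): buffer="tuusatoctlgtx" (len 13), cursors c1@1 c2@6 c4@9 c3@12, authorship 1....2..4..3.
After op 3 (insert('a')): buffer="tauusataoctalgtax" (len 17), cursors c1@2 c2@8 c4@12 c3@16, authorship 11....22..44..33.
After op 4 (delete): buffer="tuusatoctlgtx" (len 13), cursors c1@1 c2@6 c4@9 c3@12, authorship 1....2..4..3.
After op 5 (delete): buffer="uusaoclgx" (len 9), cursors c1@0 c2@4 c4@6 c3@8, authorship .........

Answer: uusaoclgx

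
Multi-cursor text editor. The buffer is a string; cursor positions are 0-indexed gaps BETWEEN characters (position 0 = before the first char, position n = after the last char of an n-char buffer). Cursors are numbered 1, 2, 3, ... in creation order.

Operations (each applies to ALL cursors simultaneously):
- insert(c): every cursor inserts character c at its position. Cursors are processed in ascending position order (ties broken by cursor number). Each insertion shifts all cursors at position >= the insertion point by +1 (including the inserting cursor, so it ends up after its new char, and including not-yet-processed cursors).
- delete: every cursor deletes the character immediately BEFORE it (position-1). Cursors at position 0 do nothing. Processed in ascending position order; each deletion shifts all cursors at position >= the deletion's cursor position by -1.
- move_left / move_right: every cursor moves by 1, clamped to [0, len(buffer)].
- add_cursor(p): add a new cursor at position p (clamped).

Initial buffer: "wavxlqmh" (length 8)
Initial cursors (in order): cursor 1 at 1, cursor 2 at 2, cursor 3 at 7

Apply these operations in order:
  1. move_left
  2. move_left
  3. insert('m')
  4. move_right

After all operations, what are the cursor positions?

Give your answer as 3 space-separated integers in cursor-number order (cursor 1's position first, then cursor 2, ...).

Answer: 3 3 9

Derivation:
After op 1 (move_left): buffer="wavxlqmh" (len 8), cursors c1@0 c2@1 c3@6, authorship ........
After op 2 (move_left): buffer="wavxlqmh" (len 8), cursors c1@0 c2@0 c3@5, authorship ........
After op 3 (insert('m')): buffer="mmwavxlmqmh" (len 11), cursors c1@2 c2@2 c3@8, authorship 12.....3...
After op 4 (move_right): buffer="mmwavxlmqmh" (len 11), cursors c1@3 c2@3 c3@9, authorship 12.....3...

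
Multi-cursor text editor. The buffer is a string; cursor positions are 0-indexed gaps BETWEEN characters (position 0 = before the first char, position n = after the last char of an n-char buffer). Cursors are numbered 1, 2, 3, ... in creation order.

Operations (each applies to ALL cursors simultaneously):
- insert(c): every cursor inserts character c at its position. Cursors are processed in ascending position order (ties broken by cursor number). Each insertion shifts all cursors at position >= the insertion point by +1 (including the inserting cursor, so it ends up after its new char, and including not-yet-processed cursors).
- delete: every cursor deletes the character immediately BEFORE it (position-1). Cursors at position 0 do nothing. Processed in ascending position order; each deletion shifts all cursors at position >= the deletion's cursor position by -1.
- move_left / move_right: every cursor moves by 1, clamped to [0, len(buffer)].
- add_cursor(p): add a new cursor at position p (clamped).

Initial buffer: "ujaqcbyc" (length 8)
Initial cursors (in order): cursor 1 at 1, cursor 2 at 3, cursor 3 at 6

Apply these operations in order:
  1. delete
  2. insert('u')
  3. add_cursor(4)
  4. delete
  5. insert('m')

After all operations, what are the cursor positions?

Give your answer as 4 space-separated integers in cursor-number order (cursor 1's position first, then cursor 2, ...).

After op 1 (delete): buffer="jqcyc" (len 5), cursors c1@0 c2@1 c3@3, authorship .....
After op 2 (insert('u')): buffer="ujuqcuyc" (len 8), cursors c1@1 c2@3 c3@6, authorship 1.2..3..
After op 3 (add_cursor(4)): buffer="ujuqcuyc" (len 8), cursors c1@1 c2@3 c4@4 c3@6, authorship 1.2..3..
After op 4 (delete): buffer="jcyc" (len 4), cursors c1@0 c2@1 c4@1 c3@2, authorship ....
After op 5 (insert('m')): buffer="mjmmcmyc" (len 8), cursors c1@1 c2@4 c4@4 c3@6, authorship 1.24.3..

Answer: 1 4 6 4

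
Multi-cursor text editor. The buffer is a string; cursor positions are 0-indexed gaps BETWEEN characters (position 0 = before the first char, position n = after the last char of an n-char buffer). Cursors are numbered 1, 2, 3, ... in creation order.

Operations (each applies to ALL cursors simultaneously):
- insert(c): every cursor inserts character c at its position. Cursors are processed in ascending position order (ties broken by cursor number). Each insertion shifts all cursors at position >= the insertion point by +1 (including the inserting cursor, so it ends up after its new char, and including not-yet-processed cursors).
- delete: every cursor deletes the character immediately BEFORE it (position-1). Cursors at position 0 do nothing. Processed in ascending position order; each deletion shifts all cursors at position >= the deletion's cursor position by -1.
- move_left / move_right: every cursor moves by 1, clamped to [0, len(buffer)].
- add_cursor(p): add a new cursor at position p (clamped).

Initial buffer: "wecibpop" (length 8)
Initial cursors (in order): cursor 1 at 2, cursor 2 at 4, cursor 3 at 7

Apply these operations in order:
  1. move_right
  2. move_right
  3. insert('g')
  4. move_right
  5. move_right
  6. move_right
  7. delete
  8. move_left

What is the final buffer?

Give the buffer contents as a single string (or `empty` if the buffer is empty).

After op 1 (move_right): buffer="wecibpop" (len 8), cursors c1@3 c2@5 c3@8, authorship ........
After op 2 (move_right): buffer="wecibpop" (len 8), cursors c1@4 c2@6 c3@8, authorship ........
After op 3 (insert('g')): buffer="wecigbpgopg" (len 11), cursors c1@5 c2@8 c3@11, authorship ....1..2..3
After op 4 (move_right): buffer="wecigbpgopg" (len 11), cursors c1@6 c2@9 c3@11, authorship ....1..2..3
After op 5 (move_right): buffer="wecigbpgopg" (len 11), cursors c1@7 c2@10 c3@11, authorship ....1..2..3
After op 6 (move_right): buffer="wecigbpgopg" (len 11), cursors c1@8 c2@11 c3@11, authorship ....1..2..3
After op 7 (delete): buffer="wecigbpo" (len 8), cursors c1@7 c2@8 c3@8, authorship ....1...
After op 8 (move_left): buffer="wecigbpo" (len 8), cursors c1@6 c2@7 c3@7, authorship ....1...

Answer: wecigbpo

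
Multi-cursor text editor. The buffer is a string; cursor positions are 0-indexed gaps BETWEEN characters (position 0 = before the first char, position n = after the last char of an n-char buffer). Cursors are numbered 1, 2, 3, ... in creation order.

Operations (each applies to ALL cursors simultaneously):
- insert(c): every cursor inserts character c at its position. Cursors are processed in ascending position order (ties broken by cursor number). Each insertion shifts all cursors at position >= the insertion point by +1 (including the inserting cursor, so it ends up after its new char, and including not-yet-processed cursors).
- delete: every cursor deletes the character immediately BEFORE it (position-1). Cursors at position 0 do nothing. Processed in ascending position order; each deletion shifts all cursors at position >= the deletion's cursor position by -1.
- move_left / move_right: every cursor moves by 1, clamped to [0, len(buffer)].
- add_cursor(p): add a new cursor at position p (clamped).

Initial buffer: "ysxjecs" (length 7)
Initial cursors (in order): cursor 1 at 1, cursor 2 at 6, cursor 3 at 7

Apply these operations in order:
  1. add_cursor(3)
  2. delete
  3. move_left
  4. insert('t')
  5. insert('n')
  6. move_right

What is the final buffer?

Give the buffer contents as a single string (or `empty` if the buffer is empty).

Answer: ttnnsjttnne

Derivation:
After op 1 (add_cursor(3)): buffer="ysxjecs" (len 7), cursors c1@1 c4@3 c2@6 c3@7, authorship .......
After op 2 (delete): buffer="sje" (len 3), cursors c1@0 c4@1 c2@3 c3@3, authorship ...
After op 3 (move_left): buffer="sje" (len 3), cursors c1@0 c4@0 c2@2 c3@2, authorship ...
After op 4 (insert('t')): buffer="ttsjtte" (len 7), cursors c1@2 c4@2 c2@6 c3@6, authorship 14..23.
After op 5 (insert('n')): buffer="ttnnsjttnne" (len 11), cursors c1@4 c4@4 c2@10 c3@10, authorship 1414..2323.
After op 6 (move_right): buffer="ttnnsjttnne" (len 11), cursors c1@5 c4@5 c2@11 c3@11, authorship 1414..2323.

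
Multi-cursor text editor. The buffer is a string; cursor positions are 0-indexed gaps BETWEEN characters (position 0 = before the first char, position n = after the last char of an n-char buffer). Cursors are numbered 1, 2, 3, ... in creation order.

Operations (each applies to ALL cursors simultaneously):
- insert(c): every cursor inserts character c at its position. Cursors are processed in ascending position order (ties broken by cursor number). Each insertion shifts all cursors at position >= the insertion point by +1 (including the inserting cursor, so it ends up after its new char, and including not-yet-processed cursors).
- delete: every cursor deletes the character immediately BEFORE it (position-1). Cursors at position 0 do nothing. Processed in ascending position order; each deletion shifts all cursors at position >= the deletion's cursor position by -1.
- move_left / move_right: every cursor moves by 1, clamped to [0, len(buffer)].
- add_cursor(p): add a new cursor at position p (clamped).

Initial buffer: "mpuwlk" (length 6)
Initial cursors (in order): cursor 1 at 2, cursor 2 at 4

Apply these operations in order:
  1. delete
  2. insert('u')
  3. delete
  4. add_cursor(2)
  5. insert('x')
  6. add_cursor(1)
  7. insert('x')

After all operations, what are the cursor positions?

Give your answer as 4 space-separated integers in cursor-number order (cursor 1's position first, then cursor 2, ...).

Answer: 4 9 9 2

Derivation:
After op 1 (delete): buffer="mulk" (len 4), cursors c1@1 c2@2, authorship ....
After op 2 (insert('u')): buffer="muuulk" (len 6), cursors c1@2 c2@4, authorship .1.2..
After op 3 (delete): buffer="mulk" (len 4), cursors c1@1 c2@2, authorship ....
After op 4 (add_cursor(2)): buffer="mulk" (len 4), cursors c1@1 c2@2 c3@2, authorship ....
After op 5 (insert('x')): buffer="mxuxxlk" (len 7), cursors c1@2 c2@5 c3@5, authorship .1.23..
After op 6 (add_cursor(1)): buffer="mxuxxlk" (len 7), cursors c4@1 c1@2 c2@5 c3@5, authorship .1.23..
After op 7 (insert('x')): buffer="mxxxuxxxxlk" (len 11), cursors c4@2 c1@4 c2@9 c3@9, authorship .411.2323..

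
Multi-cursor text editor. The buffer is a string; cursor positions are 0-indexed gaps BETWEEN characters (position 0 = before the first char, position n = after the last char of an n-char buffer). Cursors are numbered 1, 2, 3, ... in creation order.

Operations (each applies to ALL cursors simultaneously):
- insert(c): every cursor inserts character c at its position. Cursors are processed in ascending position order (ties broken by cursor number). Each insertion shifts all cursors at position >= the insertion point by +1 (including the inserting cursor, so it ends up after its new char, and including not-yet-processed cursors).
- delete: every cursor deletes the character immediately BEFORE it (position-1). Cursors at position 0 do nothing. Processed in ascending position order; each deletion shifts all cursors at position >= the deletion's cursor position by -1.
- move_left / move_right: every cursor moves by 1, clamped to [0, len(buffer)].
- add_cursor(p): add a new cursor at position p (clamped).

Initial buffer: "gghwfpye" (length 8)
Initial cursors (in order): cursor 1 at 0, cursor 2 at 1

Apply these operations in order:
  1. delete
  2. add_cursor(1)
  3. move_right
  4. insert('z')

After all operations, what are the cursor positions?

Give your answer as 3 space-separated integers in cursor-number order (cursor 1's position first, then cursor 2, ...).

Answer: 3 3 5

Derivation:
After op 1 (delete): buffer="ghwfpye" (len 7), cursors c1@0 c2@0, authorship .......
After op 2 (add_cursor(1)): buffer="ghwfpye" (len 7), cursors c1@0 c2@0 c3@1, authorship .......
After op 3 (move_right): buffer="ghwfpye" (len 7), cursors c1@1 c2@1 c3@2, authorship .......
After op 4 (insert('z')): buffer="gzzhzwfpye" (len 10), cursors c1@3 c2@3 c3@5, authorship .12.3.....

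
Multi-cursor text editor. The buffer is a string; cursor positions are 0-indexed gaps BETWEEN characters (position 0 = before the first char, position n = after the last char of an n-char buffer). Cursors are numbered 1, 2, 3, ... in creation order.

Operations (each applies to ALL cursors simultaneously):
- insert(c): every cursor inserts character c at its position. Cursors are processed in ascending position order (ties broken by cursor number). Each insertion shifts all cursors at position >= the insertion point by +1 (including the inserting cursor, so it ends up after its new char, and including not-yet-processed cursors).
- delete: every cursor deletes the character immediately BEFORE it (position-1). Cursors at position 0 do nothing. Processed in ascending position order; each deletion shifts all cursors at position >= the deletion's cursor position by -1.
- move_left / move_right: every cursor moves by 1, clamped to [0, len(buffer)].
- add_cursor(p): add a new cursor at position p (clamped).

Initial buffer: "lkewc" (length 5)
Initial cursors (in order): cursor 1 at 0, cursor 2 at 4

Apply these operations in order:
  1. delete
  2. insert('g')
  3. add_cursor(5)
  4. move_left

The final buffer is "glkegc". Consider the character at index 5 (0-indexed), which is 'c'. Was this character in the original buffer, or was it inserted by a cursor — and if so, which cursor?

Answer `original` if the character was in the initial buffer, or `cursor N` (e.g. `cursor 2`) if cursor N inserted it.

Answer: original

Derivation:
After op 1 (delete): buffer="lkec" (len 4), cursors c1@0 c2@3, authorship ....
After op 2 (insert('g')): buffer="glkegc" (len 6), cursors c1@1 c2@5, authorship 1...2.
After op 3 (add_cursor(5)): buffer="glkegc" (len 6), cursors c1@1 c2@5 c3@5, authorship 1...2.
After op 4 (move_left): buffer="glkegc" (len 6), cursors c1@0 c2@4 c3@4, authorship 1...2.
Authorship (.=original, N=cursor N): 1 . . . 2 .
Index 5: author = original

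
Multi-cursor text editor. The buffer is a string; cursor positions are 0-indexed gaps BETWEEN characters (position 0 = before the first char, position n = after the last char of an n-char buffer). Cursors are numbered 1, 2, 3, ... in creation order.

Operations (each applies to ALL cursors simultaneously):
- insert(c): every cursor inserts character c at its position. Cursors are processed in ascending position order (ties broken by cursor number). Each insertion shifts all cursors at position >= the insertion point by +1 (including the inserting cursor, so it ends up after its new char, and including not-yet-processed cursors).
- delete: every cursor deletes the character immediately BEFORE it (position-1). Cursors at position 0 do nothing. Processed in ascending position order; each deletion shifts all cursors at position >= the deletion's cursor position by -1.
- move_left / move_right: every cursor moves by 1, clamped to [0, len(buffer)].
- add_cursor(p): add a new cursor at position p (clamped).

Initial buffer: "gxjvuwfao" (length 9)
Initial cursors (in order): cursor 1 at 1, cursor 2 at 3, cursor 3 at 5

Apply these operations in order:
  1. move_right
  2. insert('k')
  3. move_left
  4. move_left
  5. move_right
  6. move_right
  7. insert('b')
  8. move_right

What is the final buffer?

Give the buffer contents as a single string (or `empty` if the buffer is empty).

After op 1 (move_right): buffer="gxjvuwfao" (len 9), cursors c1@2 c2@4 c3@6, authorship .........
After op 2 (insert('k')): buffer="gxkjvkuwkfao" (len 12), cursors c1@3 c2@6 c3@9, authorship ..1..2..3...
After op 3 (move_left): buffer="gxkjvkuwkfao" (len 12), cursors c1@2 c2@5 c3@8, authorship ..1..2..3...
After op 4 (move_left): buffer="gxkjvkuwkfao" (len 12), cursors c1@1 c2@4 c3@7, authorship ..1..2..3...
After op 5 (move_right): buffer="gxkjvkuwkfao" (len 12), cursors c1@2 c2@5 c3@8, authorship ..1..2..3...
After op 6 (move_right): buffer="gxkjvkuwkfao" (len 12), cursors c1@3 c2@6 c3@9, authorship ..1..2..3...
After op 7 (insert('b')): buffer="gxkbjvkbuwkbfao" (len 15), cursors c1@4 c2@8 c3@12, authorship ..11..22..33...
After op 8 (move_right): buffer="gxkbjvkbuwkbfao" (len 15), cursors c1@5 c2@9 c3@13, authorship ..11..22..33...

Answer: gxkbjvkbuwkbfao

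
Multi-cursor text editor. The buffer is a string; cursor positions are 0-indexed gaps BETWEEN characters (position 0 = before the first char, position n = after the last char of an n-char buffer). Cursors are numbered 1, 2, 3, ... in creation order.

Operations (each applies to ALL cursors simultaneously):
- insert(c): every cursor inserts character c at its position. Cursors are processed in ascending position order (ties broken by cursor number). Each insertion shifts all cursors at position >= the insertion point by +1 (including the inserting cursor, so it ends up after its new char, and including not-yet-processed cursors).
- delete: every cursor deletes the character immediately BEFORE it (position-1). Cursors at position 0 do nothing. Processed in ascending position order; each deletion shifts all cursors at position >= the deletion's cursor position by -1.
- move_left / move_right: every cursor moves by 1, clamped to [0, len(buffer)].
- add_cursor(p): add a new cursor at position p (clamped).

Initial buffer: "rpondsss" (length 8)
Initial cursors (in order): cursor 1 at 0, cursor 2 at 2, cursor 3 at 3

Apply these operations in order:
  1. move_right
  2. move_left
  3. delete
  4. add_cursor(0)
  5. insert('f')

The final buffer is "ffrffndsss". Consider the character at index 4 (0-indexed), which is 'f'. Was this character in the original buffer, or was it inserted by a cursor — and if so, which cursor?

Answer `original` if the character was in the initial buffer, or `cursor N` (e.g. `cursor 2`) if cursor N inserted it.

Answer: cursor 3

Derivation:
After op 1 (move_right): buffer="rpondsss" (len 8), cursors c1@1 c2@3 c3@4, authorship ........
After op 2 (move_left): buffer="rpondsss" (len 8), cursors c1@0 c2@2 c3@3, authorship ........
After op 3 (delete): buffer="rndsss" (len 6), cursors c1@0 c2@1 c3@1, authorship ......
After op 4 (add_cursor(0)): buffer="rndsss" (len 6), cursors c1@0 c4@0 c2@1 c3@1, authorship ......
After op 5 (insert('f')): buffer="ffrffndsss" (len 10), cursors c1@2 c4@2 c2@5 c3@5, authorship 14.23.....
Authorship (.=original, N=cursor N): 1 4 . 2 3 . . . . .
Index 4: author = 3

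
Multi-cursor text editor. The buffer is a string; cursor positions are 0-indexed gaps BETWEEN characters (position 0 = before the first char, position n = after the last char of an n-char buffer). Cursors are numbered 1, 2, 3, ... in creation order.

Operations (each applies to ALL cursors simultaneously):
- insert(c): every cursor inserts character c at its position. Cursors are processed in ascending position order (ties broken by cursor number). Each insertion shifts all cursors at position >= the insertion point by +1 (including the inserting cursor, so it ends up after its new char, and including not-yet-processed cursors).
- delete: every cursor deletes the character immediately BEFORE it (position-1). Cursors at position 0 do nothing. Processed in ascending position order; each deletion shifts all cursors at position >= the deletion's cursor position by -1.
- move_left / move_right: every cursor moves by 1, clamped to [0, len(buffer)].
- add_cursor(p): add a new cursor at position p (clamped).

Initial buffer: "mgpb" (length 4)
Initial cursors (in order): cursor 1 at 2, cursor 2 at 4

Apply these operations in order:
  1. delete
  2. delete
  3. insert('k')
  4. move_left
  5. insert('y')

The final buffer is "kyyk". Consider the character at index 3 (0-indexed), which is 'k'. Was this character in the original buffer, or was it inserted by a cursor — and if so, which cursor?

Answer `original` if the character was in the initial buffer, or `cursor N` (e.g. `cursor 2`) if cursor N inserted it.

Answer: cursor 2

Derivation:
After op 1 (delete): buffer="mp" (len 2), cursors c1@1 c2@2, authorship ..
After op 2 (delete): buffer="" (len 0), cursors c1@0 c2@0, authorship 
After op 3 (insert('k')): buffer="kk" (len 2), cursors c1@2 c2@2, authorship 12
After op 4 (move_left): buffer="kk" (len 2), cursors c1@1 c2@1, authorship 12
After op 5 (insert('y')): buffer="kyyk" (len 4), cursors c1@3 c2@3, authorship 1122
Authorship (.=original, N=cursor N): 1 1 2 2
Index 3: author = 2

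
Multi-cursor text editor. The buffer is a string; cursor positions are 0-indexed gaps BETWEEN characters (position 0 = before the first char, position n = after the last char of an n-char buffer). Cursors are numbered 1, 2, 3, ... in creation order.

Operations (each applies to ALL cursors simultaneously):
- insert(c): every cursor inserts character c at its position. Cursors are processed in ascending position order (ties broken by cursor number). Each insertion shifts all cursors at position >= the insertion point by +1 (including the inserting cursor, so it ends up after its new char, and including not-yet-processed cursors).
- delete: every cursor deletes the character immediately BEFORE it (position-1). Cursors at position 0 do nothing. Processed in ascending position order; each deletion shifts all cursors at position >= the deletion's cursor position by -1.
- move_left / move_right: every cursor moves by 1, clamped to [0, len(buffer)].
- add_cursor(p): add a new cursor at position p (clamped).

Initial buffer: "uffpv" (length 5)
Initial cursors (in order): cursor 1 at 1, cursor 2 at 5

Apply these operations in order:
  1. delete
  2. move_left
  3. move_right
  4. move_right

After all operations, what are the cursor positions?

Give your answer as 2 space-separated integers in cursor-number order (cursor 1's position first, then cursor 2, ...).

Answer: 2 3

Derivation:
After op 1 (delete): buffer="ffp" (len 3), cursors c1@0 c2@3, authorship ...
After op 2 (move_left): buffer="ffp" (len 3), cursors c1@0 c2@2, authorship ...
After op 3 (move_right): buffer="ffp" (len 3), cursors c1@1 c2@3, authorship ...
After op 4 (move_right): buffer="ffp" (len 3), cursors c1@2 c2@3, authorship ...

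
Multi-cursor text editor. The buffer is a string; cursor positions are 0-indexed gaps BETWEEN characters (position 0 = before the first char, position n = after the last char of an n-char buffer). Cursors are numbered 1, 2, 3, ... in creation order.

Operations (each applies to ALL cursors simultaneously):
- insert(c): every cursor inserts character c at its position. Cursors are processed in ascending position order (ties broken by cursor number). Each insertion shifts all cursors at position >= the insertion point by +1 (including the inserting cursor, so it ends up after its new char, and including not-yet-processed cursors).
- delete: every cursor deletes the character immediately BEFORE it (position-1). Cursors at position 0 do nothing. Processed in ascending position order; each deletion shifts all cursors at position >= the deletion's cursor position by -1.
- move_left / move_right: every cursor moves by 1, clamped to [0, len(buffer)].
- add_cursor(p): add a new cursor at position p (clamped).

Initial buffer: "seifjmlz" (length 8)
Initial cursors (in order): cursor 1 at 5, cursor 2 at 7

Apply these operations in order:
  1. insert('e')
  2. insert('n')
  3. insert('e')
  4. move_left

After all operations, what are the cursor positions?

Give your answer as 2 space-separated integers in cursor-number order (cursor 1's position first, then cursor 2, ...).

After op 1 (insert('e')): buffer="seifjemlez" (len 10), cursors c1@6 c2@9, authorship .....1..2.
After op 2 (insert('n')): buffer="seifjenmlenz" (len 12), cursors c1@7 c2@11, authorship .....11..22.
After op 3 (insert('e')): buffer="seifjenemlenez" (len 14), cursors c1@8 c2@13, authorship .....111..222.
After op 4 (move_left): buffer="seifjenemlenez" (len 14), cursors c1@7 c2@12, authorship .....111..222.

Answer: 7 12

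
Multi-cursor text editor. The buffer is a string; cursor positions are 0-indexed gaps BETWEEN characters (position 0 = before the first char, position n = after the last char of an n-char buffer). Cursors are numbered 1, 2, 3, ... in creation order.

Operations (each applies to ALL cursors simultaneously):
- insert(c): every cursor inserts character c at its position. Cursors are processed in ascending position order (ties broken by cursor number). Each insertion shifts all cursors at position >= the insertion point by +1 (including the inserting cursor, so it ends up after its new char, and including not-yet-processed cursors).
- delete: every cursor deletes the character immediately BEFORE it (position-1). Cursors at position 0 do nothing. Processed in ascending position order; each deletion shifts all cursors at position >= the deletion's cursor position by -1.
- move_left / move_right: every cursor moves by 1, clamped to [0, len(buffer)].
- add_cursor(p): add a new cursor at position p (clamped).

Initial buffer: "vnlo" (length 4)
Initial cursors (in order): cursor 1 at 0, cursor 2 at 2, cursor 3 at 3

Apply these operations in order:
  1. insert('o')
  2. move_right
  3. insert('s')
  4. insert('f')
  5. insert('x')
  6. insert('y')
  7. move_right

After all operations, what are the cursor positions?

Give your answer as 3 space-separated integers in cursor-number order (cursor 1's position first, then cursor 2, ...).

Answer: 7 14 19

Derivation:
After op 1 (insert('o')): buffer="ovnoloo" (len 7), cursors c1@1 c2@4 c3@6, authorship 1..2.3.
After op 2 (move_right): buffer="ovnoloo" (len 7), cursors c1@2 c2@5 c3@7, authorship 1..2.3.
After op 3 (insert('s')): buffer="ovsnolsoos" (len 10), cursors c1@3 c2@7 c3@10, authorship 1.1.2.23.3
After op 4 (insert('f')): buffer="ovsfnolsfoosf" (len 13), cursors c1@4 c2@9 c3@13, authorship 1.11.2.223.33
After op 5 (insert('x')): buffer="ovsfxnolsfxoosfx" (len 16), cursors c1@5 c2@11 c3@16, authorship 1.111.2.2223.333
After op 6 (insert('y')): buffer="ovsfxynolsfxyoosfxy" (len 19), cursors c1@6 c2@13 c3@19, authorship 1.1111.2.22223.3333
After op 7 (move_right): buffer="ovsfxynolsfxyoosfxy" (len 19), cursors c1@7 c2@14 c3@19, authorship 1.1111.2.22223.3333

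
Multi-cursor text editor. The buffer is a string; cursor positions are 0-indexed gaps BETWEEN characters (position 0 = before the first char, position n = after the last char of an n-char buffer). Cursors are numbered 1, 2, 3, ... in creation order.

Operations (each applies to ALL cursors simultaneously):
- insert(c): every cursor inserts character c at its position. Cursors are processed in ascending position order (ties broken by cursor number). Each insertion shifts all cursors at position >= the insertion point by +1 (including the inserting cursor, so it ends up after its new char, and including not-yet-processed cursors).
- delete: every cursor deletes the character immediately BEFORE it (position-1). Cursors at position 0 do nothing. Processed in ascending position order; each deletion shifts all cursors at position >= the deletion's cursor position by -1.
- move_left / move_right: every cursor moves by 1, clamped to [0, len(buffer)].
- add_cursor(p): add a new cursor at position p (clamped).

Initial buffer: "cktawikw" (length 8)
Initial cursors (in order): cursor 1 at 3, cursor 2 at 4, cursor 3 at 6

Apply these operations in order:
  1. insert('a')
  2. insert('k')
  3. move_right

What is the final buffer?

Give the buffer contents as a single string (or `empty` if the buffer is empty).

Answer: cktakaakwiakkw

Derivation:
After op 1 (insert('a')): buffer="cktaaawiakw" (len 11), cursors c1@4 c2@6 c3@9, authorship ...1.2..3..
After op 2 (insert('k')): buffer="cktakaakwiakkw" (len 14), cursors c1@5 c2@8 c3@12, authorship ...11.22..33..
After op 3 (move_right): buffer="cktakaakwiakkw" (len 14), cursors c1@6 c2@9 c3@13, authorship ...11.22..33..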